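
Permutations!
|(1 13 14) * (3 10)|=6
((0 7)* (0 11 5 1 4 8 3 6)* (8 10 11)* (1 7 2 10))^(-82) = ((0 2 10 11 5 7 8 3 6)(1 4))^(-82) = (0 6 3 8 7 5 11 10 2)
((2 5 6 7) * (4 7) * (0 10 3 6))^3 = ((0 10 3 6 4 7 2 5))^3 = (0 6 2 10 4 5 3 7)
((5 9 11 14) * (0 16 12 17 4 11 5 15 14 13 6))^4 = ((0 16 12 17 4 11 13 6)(5 9)(14 15))^4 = (0 4)(6 17)(11 16)(12 13)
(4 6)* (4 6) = (6) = [0, 1, 2, 3, 4, 5, 6]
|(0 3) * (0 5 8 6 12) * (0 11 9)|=8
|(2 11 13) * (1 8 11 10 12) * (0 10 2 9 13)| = 6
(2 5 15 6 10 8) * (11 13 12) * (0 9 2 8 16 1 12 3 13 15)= (0 9 2 5)(1 12 11 15 6 10 16)(3 13)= [9, 12, 5, 13, 4, 0, 10, 7, 8, 2, 16, 15, 11, 3, 14, 6, 1]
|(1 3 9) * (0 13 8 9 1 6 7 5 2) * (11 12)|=8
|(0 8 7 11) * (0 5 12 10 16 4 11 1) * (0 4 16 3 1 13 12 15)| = 12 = |(16)(0 8 7 13 12 10 3 1 4 11 5 15)|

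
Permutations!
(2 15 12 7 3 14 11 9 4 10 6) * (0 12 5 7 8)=(0 12 8)(2 15 5 7 3 14 11 9 4 10 6)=[12, 1, 15, 14, 10, 7, 2, 3, 0, 4, 6, 9, 8, 13, 11, 5]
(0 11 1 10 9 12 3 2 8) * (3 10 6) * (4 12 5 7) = (0 11 1 6 3 2 8)(4 12 10 9 5 7) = [11, 6, 8, 2, 12, 7, 3, 4, 0, 5, 9, 1, 10]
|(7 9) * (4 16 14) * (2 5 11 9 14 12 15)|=10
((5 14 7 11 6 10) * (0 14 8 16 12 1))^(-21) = (0 14 7 11 6 10 5 8 16 12 1)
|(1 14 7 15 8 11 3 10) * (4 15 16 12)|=|(1 14 7 16 12 4 15 8 11 3 10)|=11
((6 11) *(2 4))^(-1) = (2 4)(6 11)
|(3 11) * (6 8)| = |(3 11)(6 8)| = 2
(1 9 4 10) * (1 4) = (1 9)(4 10) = [0, 9, 2, 3, 10, 5, 6, 7, 8, 1, 4]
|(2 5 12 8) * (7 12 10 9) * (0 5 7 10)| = |(0 5)(2 7 12 8)(9 10)| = 4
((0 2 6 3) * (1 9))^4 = ((0 2 6 3)(1 9))^4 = (9)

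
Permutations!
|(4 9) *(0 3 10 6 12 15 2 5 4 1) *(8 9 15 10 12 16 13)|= 20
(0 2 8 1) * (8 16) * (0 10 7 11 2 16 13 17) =[16, 10, 13, 3, 4, 5, 6, 11, 1, 9, 7, 2, 12, 17, 14, 15, 8, 0] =(0 16 8 1 10 7 11 2 13 17)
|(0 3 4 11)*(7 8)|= |(0 3 4 11)(7 8)|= 4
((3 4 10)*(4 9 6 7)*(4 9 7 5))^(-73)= ((3 7 9 6 5 4 10))^(-73)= (3 5 7 4 9 10 6)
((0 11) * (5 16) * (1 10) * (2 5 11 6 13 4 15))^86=(0 2 6 5 13 16 4 11 15)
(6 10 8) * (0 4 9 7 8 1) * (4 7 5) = (0 7 8 6 10 1)(4 9 5) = [7, 0, 2, 3, 9, 4, 10, 8, 6, 5, 1]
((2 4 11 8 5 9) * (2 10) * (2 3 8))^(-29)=(2 4 11)(3 8 5 9 10)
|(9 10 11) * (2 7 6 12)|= |(2 7 6 12)(9 10 11)|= 12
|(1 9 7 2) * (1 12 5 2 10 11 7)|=6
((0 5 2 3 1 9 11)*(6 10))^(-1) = ((0 5 2 3 1 9 11)(6 10))^(-1) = (0 11 9 1 3 2 5)(6 10)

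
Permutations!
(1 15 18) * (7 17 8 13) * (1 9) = (1 15 18 9)(7 17 8 13) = [0, 15, 2, 3, 4, 5, 6, 17, 13, 1, 10, 11, 12, 7, 14, 18, 16, 8, 9]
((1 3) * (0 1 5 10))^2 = (0 3 10 1 5)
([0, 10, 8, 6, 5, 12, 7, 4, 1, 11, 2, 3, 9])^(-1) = [0, 8, 10, 11, 7, 4, 3, 6, 2, 12, 1, 9, 5]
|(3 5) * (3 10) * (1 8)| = |(1 8)(3 5 10)| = 6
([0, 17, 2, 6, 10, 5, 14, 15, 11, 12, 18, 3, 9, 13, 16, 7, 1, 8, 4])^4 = (1 3)(4 10 18)(6 17)(8 14)(11 16)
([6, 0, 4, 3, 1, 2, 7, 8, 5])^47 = (0 1 4 2 5 8 7 6)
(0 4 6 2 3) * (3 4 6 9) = (0 6 2 4 9 3) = [6, 1, 4, 0, 9, 5, 2, 7, 8, 3]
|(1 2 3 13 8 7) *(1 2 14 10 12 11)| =|(1 14 10 12 11)(2 3 13 8 7)| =5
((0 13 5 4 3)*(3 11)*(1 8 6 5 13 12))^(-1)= (13)(0 3 11 4 5 6 8 1 12)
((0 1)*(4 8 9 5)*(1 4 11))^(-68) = (0 8 5 1 4 9 11)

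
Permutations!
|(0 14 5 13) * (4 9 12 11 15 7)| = 12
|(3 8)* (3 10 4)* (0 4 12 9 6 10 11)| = |(0 4 3 8 11)(6 10 12 9)| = 20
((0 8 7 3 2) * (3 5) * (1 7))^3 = (0 7 2 1 3 8 5)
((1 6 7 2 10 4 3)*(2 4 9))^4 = (1 3 4 7 6)(2 10 9)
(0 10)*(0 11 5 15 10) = (5 15 10 11) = [0, 1, 2, 3, 4, 15, 6, 7, 8, 9, 11, 5, 12, 13, 14, 10]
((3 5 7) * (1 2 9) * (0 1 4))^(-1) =((0 1 2 9 4)(3 5 7))^(-1) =(0 4 9 2 1)(3 7 5)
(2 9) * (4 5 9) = [0, 1, 4, 3, 5, 9, 6, 7, 8, 2] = (2 4 5 9)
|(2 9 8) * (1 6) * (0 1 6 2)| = 5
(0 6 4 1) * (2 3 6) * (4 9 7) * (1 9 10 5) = (0 2 3 6 10 5 1)(4 9 7) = [2, 0, 3, 6, 9, 1, 10, 4, 8, 7, 5]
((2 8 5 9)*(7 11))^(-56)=(11)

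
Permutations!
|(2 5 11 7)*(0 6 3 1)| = |(0 6 3 1)(2 5 11 7)| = 4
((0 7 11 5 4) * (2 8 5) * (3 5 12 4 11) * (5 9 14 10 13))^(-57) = ((0 7 3 9 14 10 13 5 11 2 8 12 4))^(-57) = (0 11 9 12 13 7 2 14 4 5 3 8 10)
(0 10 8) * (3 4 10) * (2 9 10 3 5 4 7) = (0 5 4 3 7 2 9 10 8) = [5, 1, 9, 7, 3, 4, 6, 2, 0, 10, 8]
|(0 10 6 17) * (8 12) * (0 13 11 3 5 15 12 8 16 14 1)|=13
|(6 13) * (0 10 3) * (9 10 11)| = |(0 11 9 10 3)(6 13)| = 10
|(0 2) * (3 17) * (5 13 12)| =6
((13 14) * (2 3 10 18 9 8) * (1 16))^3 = (1 16)(2 18)(3 9)(8 10)(13 14)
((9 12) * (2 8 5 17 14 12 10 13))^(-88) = ((2 8 5 17 14 12 9 10 13))^(-88) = (2 5 14 9 13 8 17 12 10)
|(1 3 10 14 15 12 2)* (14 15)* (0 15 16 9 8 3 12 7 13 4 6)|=|(0 15 7 13 4 6)(1 12 2)(3 10 16 9 8)|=30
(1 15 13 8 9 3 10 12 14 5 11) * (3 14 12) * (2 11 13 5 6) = (1 15 5 13 8 9 14 6 2 11)(3 10) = [0, 15, 11, 10, 4, 13, 2, 7, 9, 14, 3, 1, 12, 8, 6, 5]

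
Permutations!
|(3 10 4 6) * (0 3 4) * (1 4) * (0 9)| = 12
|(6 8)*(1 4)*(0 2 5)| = |(0 2 5)(1 4)(6 8)| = 6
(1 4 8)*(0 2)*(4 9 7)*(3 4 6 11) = [2, 9, 0, 4, 8, 5, 11, 6, 1, 7, 10, 3] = (0 2)(1 9 7 6 11 3 4 8)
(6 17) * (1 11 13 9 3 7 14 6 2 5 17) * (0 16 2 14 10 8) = (0 16 2 5 17 14 6 1 11 13 9 3 7 10 8) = [16, 11, 5, 7, 4, 17, 1, 10, 0, 3, 8, 13, 12, 9, 6, 15, 2, 14]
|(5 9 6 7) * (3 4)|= |(3 4)(5 9 6 7)|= 4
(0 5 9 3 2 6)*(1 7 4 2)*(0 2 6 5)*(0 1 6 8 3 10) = (0 1 7 4 8 3 6 2 5 9 10) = [1, 7, 5, 6, 8, 9, 2, 4, 3, 10, 0]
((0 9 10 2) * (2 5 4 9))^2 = ((0 2)(4 9 10 5))^2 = (4 10)(5 9)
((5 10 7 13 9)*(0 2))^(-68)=((0 2)(5 10 7 13 9))^(-68)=(5 7 9 10 13)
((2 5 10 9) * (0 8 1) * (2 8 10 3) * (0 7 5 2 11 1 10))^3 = (1 3 7 11 5)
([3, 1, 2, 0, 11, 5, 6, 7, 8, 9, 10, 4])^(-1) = (0 3)(4 11)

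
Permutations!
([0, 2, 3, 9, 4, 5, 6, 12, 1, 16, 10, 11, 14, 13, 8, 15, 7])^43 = (1 14 7 9 2 8 12 16 3)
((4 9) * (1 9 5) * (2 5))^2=((1 9 4 2 5))^2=(1 4 5 9 2)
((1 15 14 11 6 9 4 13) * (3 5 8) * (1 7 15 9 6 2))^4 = ((1 9 4 13 7 15 14 11 2)(3 5 8))^4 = (1 7 2 13 11 4 14 9 15)(3 5 8)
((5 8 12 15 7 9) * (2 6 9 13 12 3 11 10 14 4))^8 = (15)(2 14 11 8 9)(3 5 6 4 10)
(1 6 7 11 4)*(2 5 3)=(1 6 7 11 4)(2 5 3)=[0, 6, 5, 2, 1, 3, 7, 11, 8, 9, 10, 4]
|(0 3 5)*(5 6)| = |(0 3 6 5)| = 4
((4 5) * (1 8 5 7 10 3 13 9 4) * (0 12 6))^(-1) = ((0 12 6)(1 8 5)(3 13 9 4 7 10))^(-1) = (0 6 12)(1 5 8)(3 10 7 4 9 13)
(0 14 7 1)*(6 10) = (0 14 7 1)(6 10) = [14, 0, 2, 3, 4, 5, 10, 1, 8, 9, 6, 11, 12, 13, 7]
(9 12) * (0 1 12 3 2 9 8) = (0 1 12 8)(2 9 3) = [1, 12, 9, 2, 4, 5, 6, 7, 0, 3, 10, 11, 8]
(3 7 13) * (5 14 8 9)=[0, 1, 2, 7, 4, 14, 6, 13, 9, 5, 10, 11, 12, 3, 8]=(3 7 13)(5 14 8 9)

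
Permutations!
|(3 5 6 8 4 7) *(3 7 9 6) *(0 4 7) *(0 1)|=|(0 4 9 6 8 7 1)(3 5)|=14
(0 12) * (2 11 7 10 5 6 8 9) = (0 12)(2 11 7 10 5 6 8 9) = [12, 1, 11, 3, 4, 6, 8, 10, 9, 2, 5, 7, 0]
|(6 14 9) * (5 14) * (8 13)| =|(5 14 9 6)(8 13)| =4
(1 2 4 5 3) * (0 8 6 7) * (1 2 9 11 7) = [8, 9, 4, 2, 5, 3, 1, 0, 6, 11, 10, 7] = (0 8 6 1 9 11 7)(2 4 5 3)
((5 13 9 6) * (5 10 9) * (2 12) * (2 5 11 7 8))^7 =(13)(6 10 9)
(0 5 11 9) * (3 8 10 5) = (0 3 8 10 5 11 9) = [3, 1, 2, 8, 4, 11, 6, 7, 10, 0, 5, 9]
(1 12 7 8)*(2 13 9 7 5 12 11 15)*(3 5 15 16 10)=[0, 11, 13, 5, 4, 12, 6, 8, 1, 7, 3, 16, 15, 9, 14, 2, 10]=(1 11 16 10 3 5 12 15 2 13 9 7 8)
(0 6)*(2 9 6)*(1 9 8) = (0 2 8 1 9 6) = [2, 9, 8, 3, 4, 5, 0, 7, 1, 6]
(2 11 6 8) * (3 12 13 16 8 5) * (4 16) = (2 11 6 5 3 12 13 4 16 8) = [0, 1, 11, 12, 16, 3, 5, 7, 2, 9, 10, 6, 13, 4, 14, 15, 8]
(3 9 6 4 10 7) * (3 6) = (3 9)(4 10 7 6) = [0, 1, 2, 9, 10, 5, 4, 6, 8, 3, 7]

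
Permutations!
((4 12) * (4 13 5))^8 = ((4 12 13 5))^8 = (13)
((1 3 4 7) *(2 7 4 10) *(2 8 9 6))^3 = ((1 3 10 8 9 6 2 7))^3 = (1 8 2 3 9 7 10 6)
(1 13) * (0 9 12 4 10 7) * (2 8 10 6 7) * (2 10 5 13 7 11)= (0 9 12 4 6 11 2 8 5 13 1 7)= [9, 7, 8, 3, 6, 13, 11, 0, 5, 12, 10, 2, 4, 1]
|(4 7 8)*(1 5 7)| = |(1 5 7 8 4)| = 5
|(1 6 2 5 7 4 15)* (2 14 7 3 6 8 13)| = |(1 8 13 2 5 3 6 14 7 4 15)| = 11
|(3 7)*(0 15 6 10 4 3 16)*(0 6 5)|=6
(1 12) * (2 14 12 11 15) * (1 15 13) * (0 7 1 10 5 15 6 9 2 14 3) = [7, 11, 3, 0, 4, 15, 9, 1, 8, 2, 5, 13, 6, 10, 12, 14] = (0 7 1 11 13 10 5 15 14 12 6 9 2 3)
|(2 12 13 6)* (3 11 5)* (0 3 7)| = |(0 3 11 5 7)(2 12 13 6)| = 20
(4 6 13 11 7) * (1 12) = (1 12)(4 6 13 11 7) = [0, 12, 2, 3, 6, 5, 13, 4, 8, 9, 10, 7, 1, 11]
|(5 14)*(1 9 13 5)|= 5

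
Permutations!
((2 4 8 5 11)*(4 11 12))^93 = (2 11)(4 8 5 12)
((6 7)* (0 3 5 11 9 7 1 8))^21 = (0 11 6)(1 3 9)(5 7 8)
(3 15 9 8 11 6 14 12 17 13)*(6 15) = (3 6 14 12 17 13)(8 11 15 9) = [0, 1, 2, 6, 4, 5, 14, 7, 11, 8, 10, 15, 17, 3, 12, 9, 16, 13]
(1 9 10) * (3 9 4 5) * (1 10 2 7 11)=(1 4 5 3 9 2 7 11)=[0, 4, 7, 9, 5, 3, 6, 11, 8, 2, 10, 1]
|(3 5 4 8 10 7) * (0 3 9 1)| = 9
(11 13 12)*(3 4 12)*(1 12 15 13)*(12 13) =(1 13 3 4 15 12 11) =[0, 13, 2, 4, 15, 5, 6, 7, 8, 9, 10, 1, 11, 3, 14, 12]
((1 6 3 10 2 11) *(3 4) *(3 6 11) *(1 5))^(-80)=(1 11 5)(2 3 10)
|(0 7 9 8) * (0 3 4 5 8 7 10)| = |(0 10)(3 4 5 8)(7 9)| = 4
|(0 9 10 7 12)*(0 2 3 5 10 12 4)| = 9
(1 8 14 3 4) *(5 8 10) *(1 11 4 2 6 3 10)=(2 6 3)(4 11)(5 8 14 10)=[0, 1, 6, 2, 11, 8, 3, 7, 14, 9, 5, 4, 12, 13, 10]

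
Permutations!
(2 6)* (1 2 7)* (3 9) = (1 2 6 7)(3 9) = [0, 2, 6, 9, 4, 5, 7, 1, 8, 3]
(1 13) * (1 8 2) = (1 13 8 2) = [0, 13, 1, 3, 4, 5, 6, 7, 2, 9, 10, 11, 12, 8]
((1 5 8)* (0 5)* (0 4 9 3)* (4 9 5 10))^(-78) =((0 10 4 5 8 1 9 3))^(-78) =(0 4 8 9)(1 3 10 5)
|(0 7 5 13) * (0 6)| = |(0 7 5 13 6)| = 5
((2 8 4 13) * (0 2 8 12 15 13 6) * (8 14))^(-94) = ((0 2 12 15 13 14 8 4 6))^(-94) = (0 14 2 8 12 4 15 6 13)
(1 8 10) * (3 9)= (1 8 10)(3 9)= [0, 8, 2, 9, 4, 5, 6, 7, 10, 3, 1]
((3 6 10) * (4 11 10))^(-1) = (3 10 11 4 6)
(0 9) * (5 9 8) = (0 8 5 9) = [8, 1, 2, 3, 4, 9, 6, 7, 5, 0]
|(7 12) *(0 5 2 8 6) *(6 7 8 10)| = 15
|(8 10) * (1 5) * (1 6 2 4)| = 10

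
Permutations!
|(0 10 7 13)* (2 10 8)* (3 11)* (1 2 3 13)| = |(0 8 3 11 13)(1 2 10 7)| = 20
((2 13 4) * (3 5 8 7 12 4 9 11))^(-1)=(2 4 12 7 8 5 3 11 9 13)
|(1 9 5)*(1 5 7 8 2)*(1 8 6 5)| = |(1 9 7 6 5)(2 8)| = 10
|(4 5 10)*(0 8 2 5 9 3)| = 8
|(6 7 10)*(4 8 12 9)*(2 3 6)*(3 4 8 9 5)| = 10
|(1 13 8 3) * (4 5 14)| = 12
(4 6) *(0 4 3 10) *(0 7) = [4, 1, 2, 10, 6, 5, 3, 0, 8, 9, 7] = (0 4 6 3 10 7)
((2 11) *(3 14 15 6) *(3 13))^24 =((2 11)(3 14 15 6 13))^24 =(3 13 6 15 14)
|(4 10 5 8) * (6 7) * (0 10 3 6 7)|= 7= |(0 10 5 8 4 3 6)|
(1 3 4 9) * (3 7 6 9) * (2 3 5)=(1 7 6 9)(2 3 4 5)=[0, 7, 3, 4, 5, 2, 9, 6, 8, 1]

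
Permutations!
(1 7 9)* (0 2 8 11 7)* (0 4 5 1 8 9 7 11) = [2, 4, 9, 3, 5, 1, 6, 7, 0, 8, 10, 11] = (11)(0 2 9 8)(1 4 5)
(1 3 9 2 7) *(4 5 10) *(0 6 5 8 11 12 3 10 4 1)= (0 6 5 4 8 11 12 3 9 2 7)(1 10)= [6, 10, 7, 9, 8, 4, 5, 0, 11, 2, 1, 12, 3]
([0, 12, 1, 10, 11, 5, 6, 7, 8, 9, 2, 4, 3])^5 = [0, 1, 2, 3, 11, 5, 6, 7, 8, 9, 10, 4, 12]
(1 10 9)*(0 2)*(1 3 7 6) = [2, 10, 0, 7, 4, 5, 1, 6, 8, 3, 9] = (0 2)(1 10 9 3 7 6)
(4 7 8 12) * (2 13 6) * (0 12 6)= (0 12 4 7 8 6 2 13)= [12, 1, 13, 3, 7, 5, 2, 8, 6, 9, 10, 11, 4, 0]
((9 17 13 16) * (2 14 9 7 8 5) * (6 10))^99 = (17)(6 10)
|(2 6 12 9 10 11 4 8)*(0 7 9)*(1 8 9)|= |(0 7 1 8 2 6 12)(4 9 10 11)|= 28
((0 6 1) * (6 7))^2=(0 6)(1 7)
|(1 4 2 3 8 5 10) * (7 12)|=14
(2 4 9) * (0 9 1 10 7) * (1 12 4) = (0 9 2 1 10 7)(4 12) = [9, 10, 1, 3, 12, 5, 6, 0, 8, 2, 7, 11, 4]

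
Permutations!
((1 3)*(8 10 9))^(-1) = ((1 3)(8 10 9))^(-1) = (1 3)(8 9 10)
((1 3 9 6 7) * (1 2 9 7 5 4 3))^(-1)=((2 9 6 5 4 3 7))^(-1)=(2 7 3 4 5 6 9)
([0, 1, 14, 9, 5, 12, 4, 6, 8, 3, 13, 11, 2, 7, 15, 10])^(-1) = [0, 1, 12, 9, 6, 4, 7, 13, 8, 3, 15, 11, 5, 10, 2, 14]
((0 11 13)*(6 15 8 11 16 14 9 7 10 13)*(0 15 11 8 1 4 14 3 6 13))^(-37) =(0 3 11 15 4 9 10 16 6 13 1 14 7)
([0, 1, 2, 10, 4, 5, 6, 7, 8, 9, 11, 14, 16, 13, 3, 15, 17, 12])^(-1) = (3 14 11 10)(12 17 16)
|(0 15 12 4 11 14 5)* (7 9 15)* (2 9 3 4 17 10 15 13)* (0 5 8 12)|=33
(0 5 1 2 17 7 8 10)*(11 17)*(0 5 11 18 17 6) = [11, 2, 18, 3, 4, 1, 0, 8, 10, 9, 5, 6, 12, 13, 14, 15, 16, 7, 17] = (0 11 6)(1 2 18 17 7 8 10 5)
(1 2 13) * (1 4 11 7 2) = [0, 1, 13, 3, 11, 5, 6, 2, 8, 9, 10, 7, 12, 4] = (2 13 4 11 7)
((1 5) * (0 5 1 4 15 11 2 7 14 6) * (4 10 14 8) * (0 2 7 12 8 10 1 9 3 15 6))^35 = ((0 5 1 9 3 15 11 7 10 14)(2 12 8 4 6))^35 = (0 15)(1 7)(3 14)(5 11)(9 10)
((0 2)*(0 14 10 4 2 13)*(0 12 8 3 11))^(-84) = ((0 13 12 8 3 11)(2 14 10 4))^(-84) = (14)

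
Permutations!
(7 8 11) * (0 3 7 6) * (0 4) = (0 3 7 8 11 6 4) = [3, 1, 2, 7, 0, 5, 4, 8, 11, 9, 10, 6]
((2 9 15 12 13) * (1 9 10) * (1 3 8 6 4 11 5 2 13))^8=((1 9 15 12)(2 10 3 8 6 4 11 5))^8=(15)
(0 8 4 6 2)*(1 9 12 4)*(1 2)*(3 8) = (0 3 8 2)(1 9 12 4 6) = [3, 9, 0, 8, 6, 5, 1, 7, 2, 12, 10, 11, 4]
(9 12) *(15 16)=(9 12)(15 16)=[0, 1, 2, 3, 4, 5, 6, 7, 8, 12, 10, 11, 9, 13, 14, 16, 15]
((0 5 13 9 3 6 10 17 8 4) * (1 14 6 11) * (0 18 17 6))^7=(0 14 1 11 3 9 13 5)(4 8 17 18)(6 10)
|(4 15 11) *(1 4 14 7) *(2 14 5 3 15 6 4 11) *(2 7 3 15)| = 30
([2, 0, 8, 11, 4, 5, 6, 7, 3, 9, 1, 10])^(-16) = [10, 11, 1, 2, 4, 5, 6, 7, 0, 9, 3, 8]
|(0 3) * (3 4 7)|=4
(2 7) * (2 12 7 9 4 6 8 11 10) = (2 9 4 6 8 11 10)(7 12) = [0, 1, 9, 3, 6, 5, 8, 12, 11, 4, 2, 10, 7]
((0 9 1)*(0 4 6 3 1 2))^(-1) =(0 2 9)(1 3 6 4)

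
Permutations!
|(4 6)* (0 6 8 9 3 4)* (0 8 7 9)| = 12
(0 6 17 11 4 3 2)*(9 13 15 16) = (0 6 17 11 4 3 2)(9 13 15 16) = [6, 1, 0, 2, 3, 5, 17, 7, 8, 13, 10, 4, 12, 15, 14, 16, 9, 11]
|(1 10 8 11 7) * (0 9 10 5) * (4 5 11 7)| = 9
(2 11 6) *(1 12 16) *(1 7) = (1 12 16 7)(2 11 6) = [0, 12, 11, 3, 4, 5, 2, 1, 8, 9, 10, 6, 16, 13, 14, 15, 7]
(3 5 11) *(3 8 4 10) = [0, 1, 2, 5, 10, 11, 6, 7, 4, 9, 3, 8] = (3 5 11 8 4 10)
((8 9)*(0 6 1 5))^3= ((0 6 1 5)(8 9))^3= (0 5 1 6)(8 9)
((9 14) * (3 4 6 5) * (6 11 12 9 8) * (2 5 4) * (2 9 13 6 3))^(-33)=((2 5)(3 9 14 8)(4 11 12 13 6))^(-33)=(2 5)(3 8 14 9)(4 12 6 11 13)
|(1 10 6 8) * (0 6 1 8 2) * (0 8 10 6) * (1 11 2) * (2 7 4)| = |(1 6)(2 8 10 11 7 4)| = 6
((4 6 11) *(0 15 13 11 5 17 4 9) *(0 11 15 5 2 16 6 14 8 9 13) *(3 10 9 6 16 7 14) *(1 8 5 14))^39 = ((0 14 5 17 4 3 10 9 11 13 15)(1 8 6 2 7))^39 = (0 10 14 9 5 11 17 13 4 15 3)(1 7 2 6 8)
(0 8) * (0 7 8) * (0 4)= (0 4)(7 8)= [4, 1, 2, 3, 0, 5, 6, 8, 7]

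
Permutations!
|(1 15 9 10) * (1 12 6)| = 6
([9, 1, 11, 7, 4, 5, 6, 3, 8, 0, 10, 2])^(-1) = (0 9)(2 11)(3 7)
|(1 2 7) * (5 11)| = 6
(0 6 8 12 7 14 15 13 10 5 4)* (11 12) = (0 6 8 11 12 7 14 15 13 10 5 4) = [6, 1, 2, 3, 0, 4, 8, 14, 11, 9, 5, 12, 7, 10, 15, 13]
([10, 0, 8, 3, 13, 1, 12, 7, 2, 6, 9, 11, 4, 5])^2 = [9, 10, 2, 3, 5, 0, 4, 7, 8, 12, 6, 11, 13, 1]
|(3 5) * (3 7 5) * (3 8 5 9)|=5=|(3 8 5 7 9)|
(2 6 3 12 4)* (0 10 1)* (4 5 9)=(0 10 1)(2 6 3 12 5 9 4)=[10, 0, 6, 12, 2, 9, 3, 7, 8, 4, 1, 11, 5]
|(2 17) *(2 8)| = 3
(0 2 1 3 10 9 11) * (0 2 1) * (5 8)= (0 1 3 10 9 11 2)(5 8)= [1, 3, 0, 10, 4, 8, 6, 7, 5, 11, 9, 2]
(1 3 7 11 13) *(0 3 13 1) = (0 3 7 11 1 13) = [3, 13, 2, 7, 4, 5, 6, 11, 8, 9, 10, 1, 12, 0]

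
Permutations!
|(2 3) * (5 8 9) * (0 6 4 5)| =6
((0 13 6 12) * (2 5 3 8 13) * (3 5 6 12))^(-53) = ((0 2 6 3 8 13 12))^(-53) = (0 3 12 6 13 2 8)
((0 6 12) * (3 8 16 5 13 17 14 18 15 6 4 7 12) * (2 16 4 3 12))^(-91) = (0 12 6 15 18 14 17 13 5 16 2 7 4 8 3)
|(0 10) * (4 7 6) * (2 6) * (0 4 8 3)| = 8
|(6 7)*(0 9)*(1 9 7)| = 5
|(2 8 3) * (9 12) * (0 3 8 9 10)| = |(0 3 2 9 12 10)| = 6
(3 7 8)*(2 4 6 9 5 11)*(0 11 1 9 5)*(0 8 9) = [11, 0, 4, 7, 6, 1, 5, 9, 3, 8, 10, 2] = (0 11 2 4 6 5 1)(3 7 9 8)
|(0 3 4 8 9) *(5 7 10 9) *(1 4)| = |(0 3 1 4 8 5 7 10 9)| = 9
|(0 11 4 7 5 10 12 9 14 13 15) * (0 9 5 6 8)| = 12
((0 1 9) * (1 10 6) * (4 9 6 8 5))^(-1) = (0 9 4 5 8 10)(1 6)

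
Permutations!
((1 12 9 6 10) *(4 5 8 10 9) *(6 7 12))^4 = (1 12 10 7 8 9 5 6 4)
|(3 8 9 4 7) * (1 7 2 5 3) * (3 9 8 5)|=10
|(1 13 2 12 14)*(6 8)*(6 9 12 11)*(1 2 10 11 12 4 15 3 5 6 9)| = 33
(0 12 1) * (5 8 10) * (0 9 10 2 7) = [12, 9, 7, 3, 4, 8, 6, 0, 2, 10, 5, 11, 1] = (0 12 1 9 10 5 8 2 7)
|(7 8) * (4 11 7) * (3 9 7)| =6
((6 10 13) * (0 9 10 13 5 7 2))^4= ((0 9 10 5 7 2)(6 13))^4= (13)(0 7 10)(2 5 9)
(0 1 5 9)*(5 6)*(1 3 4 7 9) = (0 3 4 7 9)(1 6 5) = [3, 6, 2, 4, 7, 1, 5, 9, 8, 0]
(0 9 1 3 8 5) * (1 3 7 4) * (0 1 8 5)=(0 9 3 5 1 7 4 8)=[9, 7, 2, 5, 8, 1, 6, 4, 0, 3]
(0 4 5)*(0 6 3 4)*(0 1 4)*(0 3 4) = (0 1)(4 5 6) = [1, 0, 2, 3, 5, 6, 4]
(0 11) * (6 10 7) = (0 11)(6 10 7) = [11, 1, 2, 3, 4, 5, 10, 6, 8, 9, 7, 0]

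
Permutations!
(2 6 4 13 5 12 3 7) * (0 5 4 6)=(0 5 12 3 7 2)(4 13)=[5, 1, 0, 7, 13, 12, 6, 2, 8, 9, 10, 11, 3, 4]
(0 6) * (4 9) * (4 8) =(0 6)(4 9 8) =[6, 1, 2, 3, 9, 5, 0, 7, 4, 8]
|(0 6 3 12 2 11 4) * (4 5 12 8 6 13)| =12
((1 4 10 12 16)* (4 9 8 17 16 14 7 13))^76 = ((1 9 8 17 16)(4 10 12 14 7 13))^76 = (1 9 8 17 16)(4 7 12)(10 13 14)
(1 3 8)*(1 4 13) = (1 3 8 4 13) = [0, 3, 2, 8, 13, 5, 6, 7, 4, 9, 10, 11, 12, 1]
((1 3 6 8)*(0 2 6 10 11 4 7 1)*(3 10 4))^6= (11)(0 6)(2 8)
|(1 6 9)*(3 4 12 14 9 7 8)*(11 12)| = |(1 6 7 8 3 4 11 12 14 9)| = 10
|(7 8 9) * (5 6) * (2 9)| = |(2 9 7 8)(5 6)| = 4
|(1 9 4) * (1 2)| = |(1 9 4 2)| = 4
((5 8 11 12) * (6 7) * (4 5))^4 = (4 12 11 8 5)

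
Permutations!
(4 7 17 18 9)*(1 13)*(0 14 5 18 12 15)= (0 14 5 18 9 4 7 17 12 15)(1 13)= [14, 13, 2, 3, 7, 18, 6, 17, 8, 4, 10, 11, 15, 1, 5, 0, 16, 12, 9]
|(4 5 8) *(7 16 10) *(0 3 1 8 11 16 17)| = 11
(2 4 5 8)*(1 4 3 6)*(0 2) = [2, 4, 3, 6, 5, 8, 1, 7, 0] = (0 2 3 6 1 4 5 8)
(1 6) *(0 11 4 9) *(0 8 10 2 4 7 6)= (0 11 7 6 1)(2 4 9 8 10)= [11, 0, 4, 3, 9, 5, 1, 6, 10, 8, 2, 7]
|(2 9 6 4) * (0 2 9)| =6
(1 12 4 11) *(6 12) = [0, 6, 2, 3, 11, 5, 12, 7, 8, 9, 10, 1, 4] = (1 6 12 4 11)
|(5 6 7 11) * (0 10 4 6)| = 7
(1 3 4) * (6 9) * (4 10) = (1 3 10 4)(6 9) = [0, 3, 2, 10, 1, 5, 9, 7, 8, 6, 4]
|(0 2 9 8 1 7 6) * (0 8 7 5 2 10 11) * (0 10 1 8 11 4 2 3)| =28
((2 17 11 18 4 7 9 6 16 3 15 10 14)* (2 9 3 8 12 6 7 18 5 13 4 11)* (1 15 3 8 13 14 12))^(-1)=(1 8 7 9 14 5 11 18 4 13 16 6 12 10 15)(2 17)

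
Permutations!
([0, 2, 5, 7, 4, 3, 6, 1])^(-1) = [0, 7, 1, 5, 4, 2, 6, 3]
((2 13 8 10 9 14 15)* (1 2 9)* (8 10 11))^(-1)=((1 2 13 10)(8 11)(9 14 15))^(-1)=(1 10 13 2)(8 11)(9 15 14)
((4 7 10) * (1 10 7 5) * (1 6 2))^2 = ((1 10 4 5 6 2))^2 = (1 4 6)(2 10 5)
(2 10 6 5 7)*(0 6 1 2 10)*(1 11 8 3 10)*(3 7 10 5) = (0 6 3 5 10 11 8 7 1 2) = [6, 2, 0, 5, 4, 10, 3, 1, 7, 9, 11, 8]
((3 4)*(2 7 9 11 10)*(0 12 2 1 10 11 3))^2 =((0 12 2 7 9 3 4)(1 10))^2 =(0 2 9 4 12 7 3)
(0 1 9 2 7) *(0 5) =(0 1 9 2 7 5) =[1, 9, 7, 3, 4, 0, 6, 5, 8, 2]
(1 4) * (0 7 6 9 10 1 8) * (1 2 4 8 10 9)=(0 7 6 1 8)(2 4 10)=[7, 8, 4, 3, 10, 5, 1, 6, 0, 9, 2]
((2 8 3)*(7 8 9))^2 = ((2 9 7 8 3))^2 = (2 7 3 9 8)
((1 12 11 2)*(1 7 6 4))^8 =(1 12 11 2 7 6 4)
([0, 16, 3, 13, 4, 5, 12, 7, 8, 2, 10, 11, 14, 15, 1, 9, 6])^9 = [0, 14, 9, 2, 4, 5, 16, 7, 8, 15, 10, 11, 6, 3, 12, 13, 1]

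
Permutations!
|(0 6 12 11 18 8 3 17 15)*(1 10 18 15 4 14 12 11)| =|(0 6 11 15)(1 10 18 8 3 17 4 14 12)| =36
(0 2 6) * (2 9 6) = (0 9 6) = [9, 1, 2, 3, 4, 5, 0, 7, 8, 6]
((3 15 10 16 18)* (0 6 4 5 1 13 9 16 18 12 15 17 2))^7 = (0 16 2 9 17 13 3 1 18 5 10 4 15 6 12)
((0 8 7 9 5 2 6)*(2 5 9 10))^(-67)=(0 6 2 10 7 8)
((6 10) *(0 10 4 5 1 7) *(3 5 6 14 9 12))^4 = ((0 10 14 9 12 3 5 1 7)(4 6))^4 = (0 12 7 9 1 14 5 10 3)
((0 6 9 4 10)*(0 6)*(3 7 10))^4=(3 9 10)(4 6 7)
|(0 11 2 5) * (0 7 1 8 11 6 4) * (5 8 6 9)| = 21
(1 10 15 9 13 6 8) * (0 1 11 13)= (0 1 10 15 9)(6 8 11 13)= [1, 10, 2, 3, 4, 5, 8, 7, 11, 0, 15, 13, 12, 6, 14, 9]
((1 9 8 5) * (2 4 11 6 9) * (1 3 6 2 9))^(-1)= ((1 9 8 5 3 6)(2 4 11))^(-1)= (1 6 3 5 8 9)(2 11 4)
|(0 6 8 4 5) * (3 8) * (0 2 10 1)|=9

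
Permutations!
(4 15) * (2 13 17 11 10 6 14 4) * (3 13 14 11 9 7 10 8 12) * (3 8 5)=(2 14 4 15)(3 13 17 9 7 10 6 11 5)(8 12)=[0, 1, 14, 13, 15, 3, 11, 10, 12, 7, 6, 5, 8, 17, 4, 2, 16, 9]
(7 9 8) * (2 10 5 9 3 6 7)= (2 10 5 9 8)(3 6 7)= [0, 1, 10, 6, 4, 9, 7, 3, 2, 8, 5]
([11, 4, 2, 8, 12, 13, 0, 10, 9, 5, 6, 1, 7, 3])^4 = (0 12)(1 10)(3 13 5 9 8)(4 6)(7 11)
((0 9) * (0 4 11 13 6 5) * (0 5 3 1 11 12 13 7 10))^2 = (0 4 13 3 11 10 9 12 6 1 7)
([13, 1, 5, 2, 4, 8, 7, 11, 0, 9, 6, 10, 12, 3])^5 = (0 8 5 2 3 13)(6 7 11 10)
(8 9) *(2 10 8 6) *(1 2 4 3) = (1 2 10 8 9 6 4 3) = [0, 2, 10, 1, 3, 5, 4, 7, 9, 6, 8]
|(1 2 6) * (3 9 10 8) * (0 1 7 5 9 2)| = |(0 1)(2 6 7 5 9 10 8 3)| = 8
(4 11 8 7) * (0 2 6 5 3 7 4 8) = [2, 1, 6, 7, 11, 3, 5, 8, 4, 9, 10, 0] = (0 2 6 5 3 7 8 4 11)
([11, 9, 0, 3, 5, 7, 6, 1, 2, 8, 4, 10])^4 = (0 5 8 10 1)(2 4 9 11 7)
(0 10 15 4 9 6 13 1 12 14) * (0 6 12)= (0 10 15 4 9 12 14 6 13 1)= [10, 0, 2, 3, 9, 5, 13, 7, 8, 12, 15, 11, 14, 1, 6, 4]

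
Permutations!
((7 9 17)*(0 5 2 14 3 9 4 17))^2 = ((0 5 2 14 3 9)(4 17 7))^2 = (0 2 3)(4 7 17)(5 14 9)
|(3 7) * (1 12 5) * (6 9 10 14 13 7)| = |(1 12 5)(3 6 9 10 14 13 7)| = 21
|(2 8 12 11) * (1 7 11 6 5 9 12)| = 20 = |(1 7 11 2 8)(5 9 12 6)|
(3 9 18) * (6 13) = (3 9 18)(6 13) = [0, 1, 2, 9, 4, 5, 13, 7, 8, 18, 10, 11, 12, 6, 14, 15, 16, 17, 3]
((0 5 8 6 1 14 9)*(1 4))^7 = (0 9 14 1 4 6 8 5)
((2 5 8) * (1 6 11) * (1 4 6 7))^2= ((1 7)(2 5 8)(4 6 11))^2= (2 8 5)(4 11 6)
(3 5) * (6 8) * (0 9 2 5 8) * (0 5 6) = (0 9 2 6 5 3 8) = [9, 1, 6, 8, 4, 3, 5, 7, 0, 2]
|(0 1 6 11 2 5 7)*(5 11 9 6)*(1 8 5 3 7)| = |(0 8 5 1 3 7)(2 11)(6 9)| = 6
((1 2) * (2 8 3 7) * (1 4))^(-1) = ((1 8 3 7 2 4))^(-1) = (1 4 2 7 3 8)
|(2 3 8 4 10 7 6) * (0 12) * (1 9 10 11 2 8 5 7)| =24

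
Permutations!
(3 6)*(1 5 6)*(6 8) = (1 5 8 6 3) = [0, 5, 2, 1, 4, 8, 3, 7, 6]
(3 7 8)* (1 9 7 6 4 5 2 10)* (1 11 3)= (1 9 7 8)(2 10 11 3 6 4 5)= [0, 9, 10, 6, 5, 2, 4, 8, 1, 7, 11, 3]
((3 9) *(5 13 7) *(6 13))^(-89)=((3 9)(5 6 13 7))^(-89)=(3 9)(5 7 13 6)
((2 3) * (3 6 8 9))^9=((2 6 8 9 3))^9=(2 3 9 8 6)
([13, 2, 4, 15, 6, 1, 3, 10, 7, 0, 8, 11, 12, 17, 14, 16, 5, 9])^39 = (0 9 17 13)(1 5 16 15 3 6 4 2)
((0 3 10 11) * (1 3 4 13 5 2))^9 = ((0 4 13 5 2 1 3 10 11))^9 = (13)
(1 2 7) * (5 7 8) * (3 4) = (1 2 8 5 7)(3 4) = [0, 2, 8, 4, 3, 7, 6, 1, 5]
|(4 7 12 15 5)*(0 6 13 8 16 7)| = 10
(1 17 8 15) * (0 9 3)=(0 9 3)(1 17 8 15)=[9, 17, 2, 0, 4, 5, 6, 7, 15, 3, 10, 11, 12, 13, 14, 1, 16, 8]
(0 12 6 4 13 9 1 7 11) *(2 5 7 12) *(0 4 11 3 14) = (0 2 5 7 3 14)(1 12 6 11 4 13 9) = [2, 12, 5, 14, 13, 7, 11, 3, 8, 1, 10, 4, 6, 9, 0]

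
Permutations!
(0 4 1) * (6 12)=(0 4 1)(6 12)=[4, 0, 2, 3, 1, 5, 12, 7, 8, 9, 10, 11, 6]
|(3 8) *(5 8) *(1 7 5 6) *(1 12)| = |(1 7 5 8 3 6 12)| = 7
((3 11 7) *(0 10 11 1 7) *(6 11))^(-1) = (0 11 6 10)(1 3 7)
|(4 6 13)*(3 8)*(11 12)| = |(3 8)(4 6 13)(11 12)| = 6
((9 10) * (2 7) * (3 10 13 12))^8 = ((2 7)(3 10 9 13 12))^8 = (3 13 10 12 9)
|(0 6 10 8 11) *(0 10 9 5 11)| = 7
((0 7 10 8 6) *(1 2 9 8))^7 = ((0 7 10 1 2 9 8 6))^7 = (0 6 8 9 2 1 10 7)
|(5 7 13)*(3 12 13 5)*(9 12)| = 4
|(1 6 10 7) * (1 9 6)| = |(6 10 7 9)| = 4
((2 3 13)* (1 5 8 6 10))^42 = (13)(1 8 10 5 6)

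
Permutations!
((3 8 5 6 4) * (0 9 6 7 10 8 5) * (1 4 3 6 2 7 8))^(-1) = (0 8 5 3 6 4 1 10 7 2 9)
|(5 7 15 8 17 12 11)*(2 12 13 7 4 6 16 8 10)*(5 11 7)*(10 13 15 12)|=|(2 10)(4 6 16 8 17 15 13 5)(7 12)|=8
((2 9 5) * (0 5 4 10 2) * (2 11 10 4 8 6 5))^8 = ((0 2 9 8 6 5)(10 11))^8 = (11)(0 9 6)(2 8 5)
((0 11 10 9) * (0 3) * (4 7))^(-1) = (0 3 9 10 11)(4 7)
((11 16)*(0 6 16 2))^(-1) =(0 2 11 16 6) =((0 6 16 11 2))^(-1)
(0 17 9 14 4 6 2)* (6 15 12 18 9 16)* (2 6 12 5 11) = (0 17 16 12 18 9 14 4 15 5 11 2) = [17, 1, 0, 3, 15, 11, 6, 7, 8, 14, 10, 2, 18, 13, 4, 5, 12, 16, 9]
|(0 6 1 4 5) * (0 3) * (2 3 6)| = |(0 2 3)(1 4 5 6)| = 12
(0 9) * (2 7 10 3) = [9, 1, 7, 2, 4, 5, 6, 10, 8, 0, 3] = (0 9)(2 7 10 3)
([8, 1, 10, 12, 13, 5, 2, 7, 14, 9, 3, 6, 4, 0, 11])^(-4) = [3, 1, 8, 11, 2, 5, 0, 7, 12, 9, 14, 13, 6, 10, 4]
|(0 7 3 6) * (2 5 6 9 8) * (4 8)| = 9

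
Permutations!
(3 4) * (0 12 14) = (0 12 14)(3 4) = [12, 1, 2, 4, 3, 5, 6, 7, 8, 9, 10, 11, 14, 13, 0]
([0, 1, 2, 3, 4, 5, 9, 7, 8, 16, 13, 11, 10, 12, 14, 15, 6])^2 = [0, 1, 2, 3, 4, 5, 16, 7, 8, 6, 12, 11, 13, 10, 14, 15, 9]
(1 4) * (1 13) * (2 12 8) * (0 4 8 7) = (0 4 13 1 8 2 12 7) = [4, 8, 12, 3, 13, 5, 6, 0, 2, 9, 10, 11, 7, 1]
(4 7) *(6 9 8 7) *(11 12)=(4 6 9 8 7)(11 12)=[0, 1, 2, 3, 6, 5, 9, 4, 7, 8, 10, 12, 11]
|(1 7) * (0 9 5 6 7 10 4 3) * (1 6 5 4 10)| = |(10)(0 9 4 3)(6 7)| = 4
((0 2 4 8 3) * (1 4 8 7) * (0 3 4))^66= (8)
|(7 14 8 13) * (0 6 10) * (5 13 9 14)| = |(0 6 10)(5 13 7)(8 9 14)| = 3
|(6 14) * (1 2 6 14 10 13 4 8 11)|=8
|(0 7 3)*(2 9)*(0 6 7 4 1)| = |(0 4 1)(2 9)(3 6 7)| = 6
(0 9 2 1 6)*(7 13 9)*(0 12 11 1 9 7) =(1 6 12 11)(2 9)(7 13) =[0, 6, 9, 3, 4, 5, 12, 13, 8, 2, 10, 1, 11, 7]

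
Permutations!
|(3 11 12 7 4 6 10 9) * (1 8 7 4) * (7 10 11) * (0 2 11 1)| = |(0 2 11 12 4 6 1 8 10 9 3 7)| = 12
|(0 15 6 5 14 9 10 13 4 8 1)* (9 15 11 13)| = 12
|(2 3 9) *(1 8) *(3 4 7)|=|(1 8)(2 4 7 3 9)|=10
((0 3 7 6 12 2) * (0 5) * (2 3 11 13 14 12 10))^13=(0 13 12 7 10 5 11 14 3 6 2)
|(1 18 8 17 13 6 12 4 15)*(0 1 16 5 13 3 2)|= |(0 1 18 8 17 3 2)(4 15 16 5 13 6 12)|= 7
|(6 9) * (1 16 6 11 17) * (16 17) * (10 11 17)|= |(1 10 11 16 6 9 17)|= 7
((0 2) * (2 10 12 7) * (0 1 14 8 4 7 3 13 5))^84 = (14)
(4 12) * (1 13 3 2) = (1 13 3 2)(4 12) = [0, 13, 1, 2, 12, 5, 6, 7, 8, 9, 10, 11, 4, 3]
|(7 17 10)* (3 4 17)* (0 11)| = 10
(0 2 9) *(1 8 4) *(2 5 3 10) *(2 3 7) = (0 5 7 2 9)(1 8 4)(3 10) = [5, 8, 9, 10, 1, 7, 6, 2, 4, 0, 3]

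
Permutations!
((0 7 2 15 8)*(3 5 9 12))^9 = (0 8 15 2 7)(3 5 9 12)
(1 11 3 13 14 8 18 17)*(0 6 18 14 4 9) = [6, 11, 2, 13, 9, 5, 18, 7, 14, 0, 10, 3, 12, 4, 8, 15, 16, 1, 17] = (0 6 18 17 1 11 3 13 4 9)(8 14)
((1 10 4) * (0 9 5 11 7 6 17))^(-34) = ((0 9 5 11 7 6 17)(1 10 4))^(-34) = (0 9 5 11 7 6 17)(1 4 10)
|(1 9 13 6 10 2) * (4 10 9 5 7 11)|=21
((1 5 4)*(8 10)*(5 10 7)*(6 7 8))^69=((1 10 6 7 5 4))^69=(1 7)(4 6)(5 10)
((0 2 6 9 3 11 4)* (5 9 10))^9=((0 2 6 10 5 9 3 11 4))^9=(11)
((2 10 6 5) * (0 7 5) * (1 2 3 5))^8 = (0 1 10)(2 6 7)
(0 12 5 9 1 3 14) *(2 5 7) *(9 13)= (0 12 7 2 5 13 9 1 3 14)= [12, 3, 5, 14, 4, 13, 6, 2, 8, 1, 10, 11, 7, 9, 0]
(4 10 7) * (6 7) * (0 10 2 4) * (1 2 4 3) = [10, 2, 3, 1, 4, 5, 7, 0, 8, 9, 6] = (0 10 6 7)(1 2 3)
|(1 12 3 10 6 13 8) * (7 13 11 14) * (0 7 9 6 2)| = 36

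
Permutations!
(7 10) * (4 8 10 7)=(4 8 10)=[0, 1, 2, 3, 8, 5, 6, 7, 10, 9, 4]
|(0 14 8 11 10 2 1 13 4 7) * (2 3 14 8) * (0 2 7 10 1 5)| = |(0 8 11 1 13 4 10 3 14 7 2 5)| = 12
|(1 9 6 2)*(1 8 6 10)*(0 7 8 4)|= 6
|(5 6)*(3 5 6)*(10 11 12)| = |(3 5)(10 11 12)| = 6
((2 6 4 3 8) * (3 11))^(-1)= ((2 6 4 11 3 8))^(-1)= (2 8 3 11 4 6)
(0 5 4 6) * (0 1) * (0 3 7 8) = (0 5 4 6 1 3 7 8) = [5, 3, 2, 7, 6, 4, 1, 8, 0]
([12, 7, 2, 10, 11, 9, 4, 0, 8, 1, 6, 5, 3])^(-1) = (0 7 1 9 5 11 4 6 10 3 12)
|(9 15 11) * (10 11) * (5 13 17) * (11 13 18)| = |(5 18 11 9 15 10 13 17)| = 8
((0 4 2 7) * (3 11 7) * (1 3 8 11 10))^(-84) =(11)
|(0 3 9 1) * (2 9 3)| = 4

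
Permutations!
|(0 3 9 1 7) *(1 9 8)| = 5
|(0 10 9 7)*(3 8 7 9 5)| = |(0 10 5 3 8 7)| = 6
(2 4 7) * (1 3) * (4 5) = (1 3)(2 5 4 7) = [0, 3, 5, 1, 7, 4, 6, 2]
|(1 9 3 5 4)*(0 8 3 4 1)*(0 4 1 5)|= 6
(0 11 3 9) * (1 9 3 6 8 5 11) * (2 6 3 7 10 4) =(0 1 9)(2 6 8 5 11 3 7 10 4) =[1, 9, 6, 7, 2, 11, 8, 10, 5, 0, 4, 3]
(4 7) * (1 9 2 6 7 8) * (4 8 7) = (1 9 2 6 4 7 8) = [0, 9, 6, 3, 7, 5, 4, 8, 1, 2]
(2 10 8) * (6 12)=[0, 1, 10, 3, 4, 5, 12, 7, 2, 9, 8, 11, 6]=(2 10 8)(6 12)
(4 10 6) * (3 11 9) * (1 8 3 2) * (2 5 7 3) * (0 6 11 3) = (0 6 4 10 11 9 5 7)(1 8 2) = [6, 8, 1, 3, 10, 7, 4, 0, 2, 5, 11, 9]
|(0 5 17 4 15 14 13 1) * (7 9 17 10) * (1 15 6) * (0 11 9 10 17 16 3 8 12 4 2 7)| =18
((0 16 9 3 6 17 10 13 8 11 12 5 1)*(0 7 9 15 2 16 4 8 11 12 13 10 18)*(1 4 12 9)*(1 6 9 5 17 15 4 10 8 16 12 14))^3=((0 14 1 7 6 15 2 12 17 18)(3 9)(4 16)(5 10 8)(11 13))^3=(0 7 2 18 1 15 17 14 6 12)(3 9)(4 16)(11 13)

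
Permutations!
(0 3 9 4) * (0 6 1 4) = (0 3 9)(1 4 6) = [3, 4, 2, 9, 6, 5, 1, 7, 8, 0]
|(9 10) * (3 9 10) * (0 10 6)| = 6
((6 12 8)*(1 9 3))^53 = (1 3 9)(6 8 12)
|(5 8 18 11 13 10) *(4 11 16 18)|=|(4 11 13 10 5 8)(16 18)|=6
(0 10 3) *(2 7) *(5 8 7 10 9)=(0 9 5 8 7 2 10 3)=[9, 1, 10, 0, 4, 8, 6, 2, 7, 5, 3]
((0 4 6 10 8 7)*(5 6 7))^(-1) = ((0 4 7)(5 6 10 8))^(-1) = (0 7 4)(5 8 10 6)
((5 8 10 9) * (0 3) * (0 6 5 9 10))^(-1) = ((10)(0 3 6 5 8))^(-1) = (10)(0 8 5 6 3)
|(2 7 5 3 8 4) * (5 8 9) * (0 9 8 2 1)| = 14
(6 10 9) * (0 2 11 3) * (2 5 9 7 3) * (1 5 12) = [12, 5, 11, 0, 4, 9, 10, 3, 8, 6, 7, 2, 1] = (0 12 1 5 9 6 10 7 3)(2 11)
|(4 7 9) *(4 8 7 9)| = 4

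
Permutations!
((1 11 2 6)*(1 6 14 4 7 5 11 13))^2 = ((1 13)(2 14 4 7 5 11))^2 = (2 4 5)(7 11 14)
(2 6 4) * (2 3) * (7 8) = (2 6 4 3)(7 8) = [0, 1, 6, 2, 3, 5, 4, 8, 7]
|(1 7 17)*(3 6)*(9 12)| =|(1 7 17)(3 6)(9 12)| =6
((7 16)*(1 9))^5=(1 9)(7 16)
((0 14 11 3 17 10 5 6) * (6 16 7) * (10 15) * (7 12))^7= ((0 14 11 3 17 15 10 5 16 12 7 6))^7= (0 5 11 12 17 6 10 14 16 3 7 15)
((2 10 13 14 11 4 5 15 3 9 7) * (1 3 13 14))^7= (1 11 9 5 2 13 14 3 4 7 15 10)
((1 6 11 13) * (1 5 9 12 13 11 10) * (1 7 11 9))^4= ((1 6 10 7 11 9 12 13 5))^4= (1 11 5 7 13 10 12 6 9)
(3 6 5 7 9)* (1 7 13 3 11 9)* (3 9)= (1 7)(3 6 5 13 9 11)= [0, 7, 2, 6, 4, 13, 5, 1, 8, 11, 10, 3, 12, 9]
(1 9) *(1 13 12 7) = (1 9 13 12 7) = [0, 9, 2, 3, 4, 5, 6, 1, 8, 13, 10, 11, 7, 12]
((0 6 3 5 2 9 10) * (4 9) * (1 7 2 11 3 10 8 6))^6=(11)(0 8 2)(1 6 4)(7 10 9)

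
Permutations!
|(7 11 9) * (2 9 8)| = 5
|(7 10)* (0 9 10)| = 4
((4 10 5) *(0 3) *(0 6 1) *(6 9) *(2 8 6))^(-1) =((0 3 9 2 8 6 1)(4 10 5))^(-1) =(0 1 6 8 2 9 3)(4 5 10)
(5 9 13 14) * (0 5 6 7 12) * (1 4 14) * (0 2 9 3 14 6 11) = (0 5 3 14 11)(1 4 6 7 12 2 9 13) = [5, 4, 9, 14, 6, 3, 7, 12, 8, 13, 10, 0, 2, 1, 11]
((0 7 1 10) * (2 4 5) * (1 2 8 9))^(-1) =((0 7 2 4 5 8 9 1 10))^(-1) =(0 10 1 9 8 5 4 2 7)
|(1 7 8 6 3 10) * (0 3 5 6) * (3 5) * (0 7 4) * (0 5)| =|(1 4 5 6 3 10)(7 8)| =6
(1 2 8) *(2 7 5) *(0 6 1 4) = (0 6 1 7 5 2 8 4) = [6, 7, 8, 3, 0, 2, 1, 5, 4]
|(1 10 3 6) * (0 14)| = 4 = |(0 14)(1 10 3 6)|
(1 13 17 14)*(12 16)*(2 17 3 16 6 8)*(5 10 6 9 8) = (1 13 3 16 12 9 8 2 17 14)(5 10 6) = [0, 13, 17, 16, 4, 10, 5, 7, 2, 8, 6, 11, 9, 3, 1, 15, 12, 14]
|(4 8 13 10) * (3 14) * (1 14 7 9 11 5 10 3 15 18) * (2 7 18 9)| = 12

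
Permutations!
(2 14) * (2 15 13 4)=(2 14 15 13 4)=[0, 1, 14, 3, 2, 5, 6, 7, 8, 9, 10, 11, 12, 4, 15, 13]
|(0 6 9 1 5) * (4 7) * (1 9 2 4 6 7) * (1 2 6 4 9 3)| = 8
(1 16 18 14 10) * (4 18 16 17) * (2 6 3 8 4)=[0, 17, 6, 8, 18, 5, 3, 7, 4, 9, 1, 11, 12, 13, 10, 15, 16, 2, 14]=(1 17 2 6 3 8 4 18 14 10)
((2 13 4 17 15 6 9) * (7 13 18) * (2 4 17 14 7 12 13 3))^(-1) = ((2 18 12 13 17 15 6 9 4 14 7 3))^(-1) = (2 3 7 14 4 9 6 15 17 13 12 18)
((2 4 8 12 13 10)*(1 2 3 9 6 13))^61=(1 2 4 8 12)(3 9 6 13 10)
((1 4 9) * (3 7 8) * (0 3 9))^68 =((0 3 7 8 9 1 4))^68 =(0 1 8 3 4 9 7)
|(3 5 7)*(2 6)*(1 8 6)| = |(1 8 6 2)(3 5 7)| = 12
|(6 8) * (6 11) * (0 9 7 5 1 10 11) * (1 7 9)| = |(0 1 10 11 6 8)(5 7)| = 6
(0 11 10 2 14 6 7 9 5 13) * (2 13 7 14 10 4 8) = (0 11 4 8 2 10 13)(5 7 9)(6 14) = [11, 1, 10, 3, 8, 7, 14, 9, 2, 5, 13, 4, 12, 0, 6]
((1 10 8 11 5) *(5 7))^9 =(1 11)(5 8)(7 10)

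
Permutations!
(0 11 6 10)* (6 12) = [11, 1, 2, 3, 4, 5, 10, 7, 8, 9, 0, 12, 6] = (0 11 12 6 10)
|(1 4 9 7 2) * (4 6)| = 6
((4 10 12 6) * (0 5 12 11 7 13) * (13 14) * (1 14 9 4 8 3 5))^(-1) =((0 1 14 13)(3 5 12 6 8)(4 10 11 7 9))^(-1) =(0 13 14 1)(3 8 6 12 5)(4 9 7 11 10)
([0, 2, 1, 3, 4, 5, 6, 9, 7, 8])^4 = (7 9 8)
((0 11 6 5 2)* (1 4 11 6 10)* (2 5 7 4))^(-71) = ((0 6 7 4 11 10 1 2))^(-71) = (0 6 7 4 11 10 1 2)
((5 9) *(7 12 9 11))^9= (5 9 12 7 11)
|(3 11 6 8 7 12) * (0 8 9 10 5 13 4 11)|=|(0 8 7 12 3)(4 11 6 9 10 5 13)|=35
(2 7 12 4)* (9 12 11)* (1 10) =(1 10)(2 7 11 9 12 4) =[0, 10, 7, 3, 2, 5, 6, 11, 8, 12, 1, 9, 4]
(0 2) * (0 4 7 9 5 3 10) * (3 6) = (0 2 4 7 9 5 6 3 10) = [2, 1, 4, 10, 7, 6, 3, 9, 8, 5, 0]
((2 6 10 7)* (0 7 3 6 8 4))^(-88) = (0 2 4 7 8)(3 10 6)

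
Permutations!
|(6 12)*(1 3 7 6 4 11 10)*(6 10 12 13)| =12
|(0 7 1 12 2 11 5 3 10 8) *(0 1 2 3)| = |(0 7 2 11 5)(1 12 3 10 8)| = 5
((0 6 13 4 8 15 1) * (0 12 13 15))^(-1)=(0 8 4 13 12 1 15 6)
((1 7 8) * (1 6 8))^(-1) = (1 7)(6 8) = ((1 7)(6 8))^(-1)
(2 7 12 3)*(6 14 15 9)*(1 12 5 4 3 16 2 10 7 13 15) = [0, 12, 13, 10, 3, 4, 14, 5, 8, 6, 7, 11, 16, 15, 1, 9, 2] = (1 12 16 2 13 15 9 6 14)(3 10 7 5 4)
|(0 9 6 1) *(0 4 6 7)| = 3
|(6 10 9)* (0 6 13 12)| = |(0 6 10 9 13 12)| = 6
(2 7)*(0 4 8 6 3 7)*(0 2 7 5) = (0 4 8 6 3 5) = [4, 1, 2, 5, 8, 0, 3, 7, 6]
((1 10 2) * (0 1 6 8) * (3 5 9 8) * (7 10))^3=((0 1 7 10 2 6 3 5 9 8))^3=(0 10 3 8 7 6 9 1 2 5)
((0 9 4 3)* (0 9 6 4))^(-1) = ((0 6 4 3 9))^(-1) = (0 9 3 4 6)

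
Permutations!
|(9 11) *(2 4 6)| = 6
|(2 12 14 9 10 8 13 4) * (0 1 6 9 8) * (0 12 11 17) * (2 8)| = |(0 1 6 9 10 12 14 2 11 17)(4 8 13)| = 30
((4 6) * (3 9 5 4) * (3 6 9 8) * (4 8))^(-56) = ((3 4 9 5 8))^(-56) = (3 8 5 9 4)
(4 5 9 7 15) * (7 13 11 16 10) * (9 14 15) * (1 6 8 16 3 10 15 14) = (1 6 8 16 15 4 5)(3 10 7 9 13 11) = [0, 6, 2, 10, 5, 1, 8, 9, 16, 13, 7, 3, 12, 11, 14, 4, 15]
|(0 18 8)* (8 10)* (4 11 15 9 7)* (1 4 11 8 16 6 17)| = 36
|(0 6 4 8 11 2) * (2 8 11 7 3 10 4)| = 6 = |(0 6 2)(3 10 4 11 8 7)|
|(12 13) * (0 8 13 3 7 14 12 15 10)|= |(0 8 13 15 10)(3 7 14 12)|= 20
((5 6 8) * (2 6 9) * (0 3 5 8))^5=((0 3 5 9 2 6))^5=(0 6 2 9 5 3)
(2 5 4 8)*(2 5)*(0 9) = (0 9)(4 8 5) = [9, 1, 2, 3, 8, 4, 6, 7, 5, 0]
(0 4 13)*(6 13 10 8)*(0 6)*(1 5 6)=[4, 5, 2, 3, 10, 6, 13, 7, 0, 9, 8, 11, 12, 1]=(0 4 10 8)(1 5 6 13)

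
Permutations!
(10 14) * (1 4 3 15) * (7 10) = [0, 4, 2, 15, 3, 5, 6, 10, 8, 9, 14, 11, 12, 13, 7, 1] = (1 4 3 15)(7 10 14)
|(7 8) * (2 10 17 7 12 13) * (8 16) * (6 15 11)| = 24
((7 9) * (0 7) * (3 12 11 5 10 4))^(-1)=((0 7 9)(3 12 11 5 10 4))^(-1)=(0 9 7)(3 4 10 5 11 12)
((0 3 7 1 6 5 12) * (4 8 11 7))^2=(0 4 11 1 5)(3 8 7 6 12)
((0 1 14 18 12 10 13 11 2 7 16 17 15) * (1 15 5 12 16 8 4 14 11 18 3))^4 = (1 8)(2 14)(3 7)(4 11)(5 18 12 16 10 17 13) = ((0 15)(1 11 2 7 8 4 14 3)(5 12 10 13 18 16 17))^4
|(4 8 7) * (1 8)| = 4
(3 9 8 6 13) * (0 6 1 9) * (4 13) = (0 6 4 13 3)(1 9 8) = [6, 9, 2, 0, 13, 5, 4, 7, 1, 8, 10, 11, 12, 3]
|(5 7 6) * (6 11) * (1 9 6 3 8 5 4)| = 20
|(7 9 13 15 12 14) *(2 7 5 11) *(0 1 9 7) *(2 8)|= 11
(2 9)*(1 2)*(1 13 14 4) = (1 2 9 13 14 4) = [0, 2, 9, 3, 1, 5, 6, 7, 8, 13, 10, 11, 12, 14, 4]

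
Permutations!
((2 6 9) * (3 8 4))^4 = ((2 6 9)(3 8 4))^4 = (2 6 9)(3 8 4)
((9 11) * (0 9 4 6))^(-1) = (0 6 4 11 9)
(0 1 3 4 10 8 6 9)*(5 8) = (0 1 3 4 10 5 8 6 9) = [1, 3, 2, 4, 10, 8, 9, 7, 6, 0, 5]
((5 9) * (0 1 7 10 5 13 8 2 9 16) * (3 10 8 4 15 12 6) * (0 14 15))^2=(0 7 2 13)(1 8 9 4)(3 5 14 12)(6 10 16 15)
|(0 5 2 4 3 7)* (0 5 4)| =|(0 4 3 7 5 2)| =6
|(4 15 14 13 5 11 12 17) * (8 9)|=8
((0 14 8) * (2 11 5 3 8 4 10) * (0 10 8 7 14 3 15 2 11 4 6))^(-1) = ((0 3 7 14 6)(2 4 8 10 11 5 15))^(-1) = (0 6 14 7 3)(2 15 5 11 10 8 4)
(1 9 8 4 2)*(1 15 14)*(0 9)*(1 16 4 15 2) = (0 9 8 15 14 16 4 1) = [9, 0, 2, 3, 1, 5, 6, 7, 15, 8, 10, 11, 12, 13, 16, 14, 4]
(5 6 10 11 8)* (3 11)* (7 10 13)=(3 11 8 5 6 13 7 10)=[0, 1, 2, 11, 4, 6, 13, 10, 5, 9, 3, 8, 12, 7]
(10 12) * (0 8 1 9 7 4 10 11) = [8, 9, 2, 3, 10, 5, 6, 4, 1, 7, 12, 0, 11] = (0 8 1 9 7 4 10 12 11)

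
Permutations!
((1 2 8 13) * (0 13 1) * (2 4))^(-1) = ((0 13)(1 4 2 8))^(-1) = (0 13)(1 8 2 4)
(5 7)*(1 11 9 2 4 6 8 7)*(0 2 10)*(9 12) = (0 2 4 6 8 7 5 1 11 12 9 10) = [2, 11, 4, 3, 6, 1, 8, 5, 7, 10, 0, 12, 9]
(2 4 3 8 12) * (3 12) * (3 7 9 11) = (2 4 12)(3 8 7 9 11) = [0, 1, 4, 8, 12, 5, 6, 9, 7, 11, 10, 3, 2]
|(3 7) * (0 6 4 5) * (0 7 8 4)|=10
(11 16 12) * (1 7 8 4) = (1 7 8 4)(11 16 12) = [0, 7, 2, 3, 1, 5, 6, 8, 4, 9, 10, 16, 11, 13, 14, 15, 12]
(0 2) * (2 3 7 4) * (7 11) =(0 3 11 7 4 2) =[3, 1, 0, 11, 2, 5, 6, 4, 8, 9, 10, 7]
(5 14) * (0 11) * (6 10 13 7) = [11, 1, 2, 3, 4, 14, 10, 6, 8, 9, 13, 0, 12, 7, 5] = (0 11)(5 14)(6 10 13 7)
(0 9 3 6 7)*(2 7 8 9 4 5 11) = (0 4 5 11 2 7)(3 6 8 9) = [4, 1, 7, 6, 5, 11, 8, 0, 9, 3, 10, 2]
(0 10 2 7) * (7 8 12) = (0 10 2 8 12 7) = [10, 1, 8, 3, 4, 5, 6, 0, 12, 9, 2, 11, 7]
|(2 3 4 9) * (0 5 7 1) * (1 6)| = 20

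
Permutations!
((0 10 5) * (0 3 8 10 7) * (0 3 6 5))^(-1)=((0 7 3 8 10)(5 6))^(-1)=(0 10 8 3 7)(5 6)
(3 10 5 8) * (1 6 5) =(1 6 5 8 3 10) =[0, 6, 2, 10, 4, 8, 5, 7, 3, 9, 1]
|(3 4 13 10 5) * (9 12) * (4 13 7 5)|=6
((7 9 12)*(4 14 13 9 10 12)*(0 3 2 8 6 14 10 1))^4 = ((0 3 2 8 6 14 13 9 4 10 12 7 1))^4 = (0 6 4 1 8 9 7 2 13 12 3 14 10)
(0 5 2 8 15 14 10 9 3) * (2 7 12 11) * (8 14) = (0 5 7 12 11 2 14 10 9 3)(8 15) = [5, 1, 14, 0, 4, 7, 6, 12, 15, 3, 9, 2, 11, 13, 10, 8]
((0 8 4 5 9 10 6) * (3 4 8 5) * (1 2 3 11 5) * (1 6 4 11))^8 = (11) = ((0 6)(1 2 3 11 5 9 10 4))^8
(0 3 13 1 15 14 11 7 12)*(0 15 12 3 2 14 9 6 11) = (0 2 14)(1 12 15 9 6 11 7 3 13) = [2, 12, 14, 13, 4, 5, 11, 3, 8, 6, 10, 7, 15, 1, 0, 9]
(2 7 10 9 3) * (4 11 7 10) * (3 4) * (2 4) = (2 10 9)(3 4 11 7) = [0, 1, 10, 4, 11, 5, 6, 3, 8, 2, 9, 7]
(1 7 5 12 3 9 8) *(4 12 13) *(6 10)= (1 7 5 13 4 12 3 9 8)(6 10)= [0, 7, 2, 9, 12, 13, 10, 5, 1, 8, 6, 11, 3, 4]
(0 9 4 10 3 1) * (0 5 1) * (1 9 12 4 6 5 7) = (0 12 4 10 3)(1 7)(5 9 6) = [12, 7, 2, 0, 10, 9, 5, 1, 8, 6, 3, 11, 4]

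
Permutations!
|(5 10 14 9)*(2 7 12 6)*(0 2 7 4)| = 12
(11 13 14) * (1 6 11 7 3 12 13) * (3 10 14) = [0, 6, 2, 12, 4, 5, 11, 10, 8, 9, 14, 1, 13, 3, 7] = (1 6 11)(3 12 13)(7 10 14)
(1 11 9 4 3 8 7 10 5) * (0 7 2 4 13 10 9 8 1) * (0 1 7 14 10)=[14, 11, 4, 7, 3, 1, 6, 9, 2, 13, 5, 8, 12, 0, 10]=(0 14 10 5 1 11 8 2 4 3 7 9 13)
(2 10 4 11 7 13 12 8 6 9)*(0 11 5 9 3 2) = (0 11 7 13 12 8 6 3 2 10 4 5 9) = [11, 1, 10, 2, 5, 9, 3, 13, 6, 0, 4, 7, 8, 12]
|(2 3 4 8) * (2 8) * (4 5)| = 4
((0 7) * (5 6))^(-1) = (0 7)(5 6)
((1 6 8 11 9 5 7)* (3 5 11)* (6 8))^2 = (11)(1 3 7 8 5)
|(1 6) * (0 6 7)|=|(0 6 1 7)|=4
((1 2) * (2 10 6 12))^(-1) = (1 2 12 6 10) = ((1 10 6 12 2))^(-1)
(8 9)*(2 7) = [0, 1, 7, 3, 4, 5, 6, 2, 9, 8] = (2 7)(8 9)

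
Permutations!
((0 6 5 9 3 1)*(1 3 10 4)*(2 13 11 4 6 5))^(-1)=((0 5 9 10 6 2 13 11 4 1))^(-1)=(0 1 4 11 13 2 6 10 9 5)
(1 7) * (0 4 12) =(0 4 12)(1 7) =[4, 7, 2, 3, 12, 5, 6, 1, 8, 9, 10, 11, 0]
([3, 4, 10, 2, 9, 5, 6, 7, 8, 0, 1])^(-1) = [9, 10, 3, 0, 1, 5, 6, 7, 8, 4, 2]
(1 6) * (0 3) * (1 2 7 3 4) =(0 4 1 6 2 7 3) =[4, 6, 7, 0, 1, 5, 2, 3]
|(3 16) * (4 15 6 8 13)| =10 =|(3 16)(4 15 6 8 13)|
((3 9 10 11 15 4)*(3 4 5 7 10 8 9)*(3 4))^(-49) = ((3 4)(5 7 10 11 15)(8 9))^(-49) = (3 4)(5 7 10 11 15)(8 9)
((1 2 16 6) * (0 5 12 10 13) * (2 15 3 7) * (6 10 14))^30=(0 6 7 13 14 3 10 12 15 16 5 1 2)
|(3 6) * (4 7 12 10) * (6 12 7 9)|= 6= |(3 12 10 4 9 6)|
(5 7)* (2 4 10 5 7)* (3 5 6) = (2 4 10 6 3 5) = [0, 1, 4, 5, 10, 2, 3, 7, 8, 9, 6]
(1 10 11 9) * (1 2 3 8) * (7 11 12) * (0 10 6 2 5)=(0 10 12 7 11 9 5)(1 6 2 3 8)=[10, 6, 3, 8, 4, 0, 2, 11, 1, 5, 12, 9, 7]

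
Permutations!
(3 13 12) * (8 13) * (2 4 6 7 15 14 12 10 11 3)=(2 4 6 7 15 14 12)(3 8 13 10 11)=[0, 1, 4, 8, 6, 5, 7, 15, 13, 9, 11, 3, 2, 10, 12, 14]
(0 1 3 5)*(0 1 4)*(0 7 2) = (0 4 7 2)(1 3 5) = [4, 3, 0, 5, 7, 1, 6, 2]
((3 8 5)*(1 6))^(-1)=((1 6)(3 8 5))^(-1)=(1 6)(3 5 8)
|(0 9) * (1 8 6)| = |(0 9)(1 8 6)| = 6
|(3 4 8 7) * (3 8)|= 2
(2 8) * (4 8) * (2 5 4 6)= (2 6)(4 8 5)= [0, 1, 6, 3, 8, 4, 2, 7, 5]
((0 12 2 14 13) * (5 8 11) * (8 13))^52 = (0 8)(2 5)(11 12)(13 14)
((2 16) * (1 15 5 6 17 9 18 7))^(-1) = (1 7 18 9 17 6 5 15)(2 16)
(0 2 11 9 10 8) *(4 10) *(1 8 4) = (0 2 11 9 1 8)(4 10) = [2, 8, 11, 3, 10, 5, 6, 7, 0, 1, 4, 9]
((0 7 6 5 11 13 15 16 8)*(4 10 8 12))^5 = ((0 7 6 5 11 13 15 16 12 4 10 8))^5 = (0 13 10 5 12 7 15 8 11 4 6 16)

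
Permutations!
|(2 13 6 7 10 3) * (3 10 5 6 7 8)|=7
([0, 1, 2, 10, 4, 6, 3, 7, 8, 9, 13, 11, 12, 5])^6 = (3 10 13 5 6)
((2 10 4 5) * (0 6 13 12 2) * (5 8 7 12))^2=((0 6 13 5)(2 10 4 8 7 12))^2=(0 13)(2 4 7)(5 6)(8 12 10)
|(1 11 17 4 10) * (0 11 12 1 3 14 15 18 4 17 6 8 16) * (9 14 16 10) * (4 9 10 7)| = |(0 11 6 8 7 4 10 3 16)(1 12)(9 14 15 18)| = 36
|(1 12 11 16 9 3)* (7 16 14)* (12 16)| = |(1 16 9 3)(7 12 11 14)| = 4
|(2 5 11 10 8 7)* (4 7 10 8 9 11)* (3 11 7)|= |(2 5 4 3 11 8 10 9 7)|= 9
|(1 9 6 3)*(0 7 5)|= |(0 7 5)(1 9 6 3)|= 12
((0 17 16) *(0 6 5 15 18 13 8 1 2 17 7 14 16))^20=((0 7 14 16 6 5 15 18 13 8 1 2 17))^20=(0 18 7 13 14 8 16 1 6 2 5 17 15)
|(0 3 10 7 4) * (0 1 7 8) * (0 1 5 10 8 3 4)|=8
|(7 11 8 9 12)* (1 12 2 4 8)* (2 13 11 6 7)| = 8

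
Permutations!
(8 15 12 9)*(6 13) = (6 13)(8 15 12 9) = [0, 1, 2, 3, 4, 5, 13, 7, 15, 8, 10, 11, 9, 6, 14, 12]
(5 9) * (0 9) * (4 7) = (0 9 5)(4 7) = [9, 1, 2, 3, 7, 0, 6, 4, 8, 5]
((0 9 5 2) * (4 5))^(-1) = ((0 9 4 5 2))^(-1) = (0 2 5 4 9)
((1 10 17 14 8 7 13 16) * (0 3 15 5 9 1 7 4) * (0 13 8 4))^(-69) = (0 3 15 5 9 1 10 17 14 4 13 16 7 8)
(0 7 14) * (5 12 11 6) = [7, 1, 2, 3, 4, 12, 5, 14, 8, 9, 10, 6, 11, 13, 0] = (0 7 14)(5 12 11 6)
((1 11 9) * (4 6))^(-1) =((1 11 9)(4 6))^(-1) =(1 9 11)(4 6)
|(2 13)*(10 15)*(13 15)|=4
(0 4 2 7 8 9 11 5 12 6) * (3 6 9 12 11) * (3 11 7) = (0 4 2 3 6)(5 7 8 12 9 11) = [4, 1, 3, 6, 2, 7, 0, 8, 12, 11, 10, 5, 9]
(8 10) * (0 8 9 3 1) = (0 8 10 9 3 1) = [8, 0, 2, 1, 4, 5, 6, 7, 10, 3, 9]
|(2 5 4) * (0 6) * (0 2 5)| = 6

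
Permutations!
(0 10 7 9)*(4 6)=(0 10 7 9)(4 6)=[10, 1, 2, 3, 6, 5, 4, 9, 8, 0, 7]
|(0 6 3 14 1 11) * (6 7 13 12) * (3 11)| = 6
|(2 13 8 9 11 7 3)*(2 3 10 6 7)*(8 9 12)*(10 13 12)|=9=|(2 12 8 10 6 7 13 9 11)|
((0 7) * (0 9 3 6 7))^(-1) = (3 9 7 6)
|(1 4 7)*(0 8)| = |(0 8)(1 4 7)| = 6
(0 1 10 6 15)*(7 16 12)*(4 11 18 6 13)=(0 1 10 13 4 11 18 6 15)(7 16 12)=[1, 10, 2, 3, 11, 5, 15, 16, 8, 9, 13, 18, 7, 4, 14, 0, 12, 17, 6]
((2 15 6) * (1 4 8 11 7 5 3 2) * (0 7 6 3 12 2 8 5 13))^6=(1 3 5 11 2)(4 8 12 6 15)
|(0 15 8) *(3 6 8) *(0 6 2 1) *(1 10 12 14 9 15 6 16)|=35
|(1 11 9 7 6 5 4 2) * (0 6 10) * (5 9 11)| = 20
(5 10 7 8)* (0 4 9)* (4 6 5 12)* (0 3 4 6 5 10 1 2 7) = (0 5 1 2 7 8 12 6 10)(3 4 9) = [5, 2, 7, 4, 9, 1, 10, 8, 12, 3, 0, 11, 6]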